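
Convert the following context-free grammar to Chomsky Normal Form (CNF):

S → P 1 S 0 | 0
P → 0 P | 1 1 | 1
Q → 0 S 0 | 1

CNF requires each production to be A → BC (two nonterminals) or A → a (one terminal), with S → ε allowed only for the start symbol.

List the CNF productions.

T1 → 1; T0 → 0; S → 0; P → 1; Q → 1; S → P X0; X0 → T1 X1; X1 → S T0; P → T0 P; P → T1 T1; Q → T0 X2; X2 → S T0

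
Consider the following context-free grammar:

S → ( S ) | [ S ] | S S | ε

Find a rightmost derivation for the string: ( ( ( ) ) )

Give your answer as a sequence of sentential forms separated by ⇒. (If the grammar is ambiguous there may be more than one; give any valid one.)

S ⇒ ( S ) ⇒ ( ( S ) ) ⇒ ( ( ( S ) ) ) ⇒ ( ( ( ) ) )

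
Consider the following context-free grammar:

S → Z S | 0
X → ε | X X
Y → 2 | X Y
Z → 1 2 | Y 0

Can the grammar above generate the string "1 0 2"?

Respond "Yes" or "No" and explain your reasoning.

No - no valid derivation exists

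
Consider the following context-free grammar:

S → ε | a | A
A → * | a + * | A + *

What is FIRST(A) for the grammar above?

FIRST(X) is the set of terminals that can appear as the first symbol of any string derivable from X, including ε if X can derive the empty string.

We compute FIRST(A) using the standard algorithm.
FIRST(A) = {*, a}
FIRST(S) = {*, a, ε}
Therefore, FIRST(A) = {*, a}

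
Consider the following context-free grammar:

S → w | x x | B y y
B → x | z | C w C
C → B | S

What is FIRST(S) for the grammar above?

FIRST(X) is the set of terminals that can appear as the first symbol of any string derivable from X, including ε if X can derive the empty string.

We compute FIRST(S) using the standard algorithm.
FIRST(B) = {w, x, z}
FIRST(C) = {w, x, z}
FIRST(S) = {w, x, z}
Therefore, FIRST(S) = {w, x, z}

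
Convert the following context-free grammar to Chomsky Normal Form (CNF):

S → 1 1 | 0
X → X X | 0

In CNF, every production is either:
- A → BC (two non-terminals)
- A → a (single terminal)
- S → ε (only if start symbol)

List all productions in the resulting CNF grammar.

T1 → 1; S → 0; X → 0; S → T1 T1; X → X X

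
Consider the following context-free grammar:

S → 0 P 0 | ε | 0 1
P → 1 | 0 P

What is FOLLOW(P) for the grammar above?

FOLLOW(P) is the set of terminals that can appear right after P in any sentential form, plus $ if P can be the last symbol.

We compute FOLLOW(P) using the standard algorithm.
FOLLOW(S) starts with {$}.
FIRST(P) = {0, 1}
FIRST(S) = {0, ε}
FOLLOW(P) = {0}
FOLLOW(S) = {$}
Therefore, FOLLOW(P) = {0}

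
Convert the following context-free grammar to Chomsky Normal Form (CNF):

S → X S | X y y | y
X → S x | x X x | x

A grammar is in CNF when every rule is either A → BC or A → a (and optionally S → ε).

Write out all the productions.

TY → y; S → y; TX → x; X → x; S → X S; S → X X0; X0 → TY TY; X → S TX; X → TX X1; X1 → X TX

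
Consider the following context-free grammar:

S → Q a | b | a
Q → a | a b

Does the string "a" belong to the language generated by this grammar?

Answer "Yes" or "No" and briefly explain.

Yes - a valid derivation exists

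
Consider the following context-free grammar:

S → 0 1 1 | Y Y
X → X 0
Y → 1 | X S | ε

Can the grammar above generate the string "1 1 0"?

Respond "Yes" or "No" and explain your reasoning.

No - no valid derivation exists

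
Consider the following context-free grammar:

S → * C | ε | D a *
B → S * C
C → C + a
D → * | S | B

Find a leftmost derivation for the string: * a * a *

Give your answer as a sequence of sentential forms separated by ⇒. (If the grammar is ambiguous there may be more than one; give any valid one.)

S ⇒ D a * ⇒ S a * ⇒ D a * a * ⇒ * a * a *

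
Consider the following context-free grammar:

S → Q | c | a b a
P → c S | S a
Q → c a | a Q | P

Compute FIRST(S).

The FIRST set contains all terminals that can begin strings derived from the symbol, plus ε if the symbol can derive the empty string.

We compute FIRST(S) using the standard algorithm.
FIRST(P) = {a, c}
FIRST(Q) = {a, c}
FIRST(S) = {a, c}
Therefore, FIRST(S) = {a, c}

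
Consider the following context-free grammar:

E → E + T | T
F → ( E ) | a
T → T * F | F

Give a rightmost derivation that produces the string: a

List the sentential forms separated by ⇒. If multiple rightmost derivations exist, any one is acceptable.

E ⇒ T ⇒ F ⇒ a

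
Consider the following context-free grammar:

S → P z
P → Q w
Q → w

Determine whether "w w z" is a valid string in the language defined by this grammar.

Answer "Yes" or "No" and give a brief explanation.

Yes - a valid derivation exists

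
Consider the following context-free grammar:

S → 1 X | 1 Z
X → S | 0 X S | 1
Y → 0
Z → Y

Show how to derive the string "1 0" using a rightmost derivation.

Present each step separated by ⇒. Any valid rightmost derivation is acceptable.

S ⇒ 1 Z ⇒ 1 Y ⇒ 1 0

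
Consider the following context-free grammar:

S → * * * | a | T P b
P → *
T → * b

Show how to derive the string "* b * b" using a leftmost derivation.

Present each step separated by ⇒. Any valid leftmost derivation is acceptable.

S ⇒ T P b ⇒ * b P b ⇒ * b * b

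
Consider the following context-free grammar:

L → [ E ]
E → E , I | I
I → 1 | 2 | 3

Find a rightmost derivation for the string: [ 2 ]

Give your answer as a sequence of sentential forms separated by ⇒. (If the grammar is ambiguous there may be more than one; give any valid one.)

L ⇒ [ E ] ⇒ [ I ] ⇒ [ 2 ]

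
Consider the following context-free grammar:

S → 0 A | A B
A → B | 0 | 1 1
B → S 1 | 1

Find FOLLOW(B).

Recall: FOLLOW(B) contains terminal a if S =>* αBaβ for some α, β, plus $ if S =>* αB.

We compute FOLLOW(B) using the standard algorithm.
FOLLOW(S) starts with {$}.
FIRST(A) = {0, 1}
FIRST(B) = {0, 1}
FIRST(S) = {0, 1}
FOLLOW(A) = {$, 0, 1}
FOLLOW(B) = {$, 0, 1}
FOLLOW(S) = {$, 1}
Therefore, FOLLOW(B) = {$, 0, 1}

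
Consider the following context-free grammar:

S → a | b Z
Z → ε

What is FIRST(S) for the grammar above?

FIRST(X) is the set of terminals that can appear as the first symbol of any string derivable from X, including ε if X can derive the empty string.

We compute FIRST(S) using the standard algorithm.
FIRST(S) = {a, b}
FIRST(Z) = {ε}
Therefore, FIRST(S) = {a, b}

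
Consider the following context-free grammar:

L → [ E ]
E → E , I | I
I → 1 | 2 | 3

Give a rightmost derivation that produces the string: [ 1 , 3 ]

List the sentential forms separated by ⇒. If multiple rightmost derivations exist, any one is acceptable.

L ⇒ [ E ] ⇒ [ E , I ] ⇒ [ E , 3 ] ⇒ [ I , 3 ] ⇒ [ 1 , 3 ]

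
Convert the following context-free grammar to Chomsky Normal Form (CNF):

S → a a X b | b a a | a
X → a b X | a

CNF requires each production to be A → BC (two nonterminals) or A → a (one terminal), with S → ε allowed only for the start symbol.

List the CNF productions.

TA → a; TB → b; S → a; X → a; S → TA X0; X0 → TA X1; X1 → X TB; S → TB X2; X2 → TA TA; X → TA X3; X3 → TB X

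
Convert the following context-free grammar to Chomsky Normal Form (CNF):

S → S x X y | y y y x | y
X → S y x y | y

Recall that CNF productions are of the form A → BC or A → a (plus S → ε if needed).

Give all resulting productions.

TX → x; TY → y; S → y; X → y; S → S X0; X0 → TX X1; X1 → X TY; S → TY X2; X2 → TY X3; X3 → TY TX; X → S X4; X4 → TY X5; X5 → TX TY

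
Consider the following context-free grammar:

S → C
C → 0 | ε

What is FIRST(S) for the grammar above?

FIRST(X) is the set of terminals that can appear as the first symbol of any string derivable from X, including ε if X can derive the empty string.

We compute FIRST(S) using the standard algorithm.
FIRST(C) = {0, ε}
FIRST(S) = {0, ε}
Therefore, FIRST(S) = {0, ε}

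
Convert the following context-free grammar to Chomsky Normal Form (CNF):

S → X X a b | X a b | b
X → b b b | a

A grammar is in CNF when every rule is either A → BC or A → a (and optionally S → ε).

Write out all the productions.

TA → a; TB → b; S → b; X → a; S → X X0; X0 → X X1; X1 → TA TB; S → X X2; X2 → TA TB; X → TB X3; X3 → TB TB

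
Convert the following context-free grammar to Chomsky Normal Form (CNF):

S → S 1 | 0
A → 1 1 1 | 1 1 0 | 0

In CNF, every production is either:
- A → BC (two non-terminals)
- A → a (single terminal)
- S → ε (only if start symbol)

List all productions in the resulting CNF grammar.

T1 → 1; S → 0; T0 → 0; A → 0; S → S T1; A → T1 X0; X0 → T1 T1; A → T1 X1; X1 → T1 T0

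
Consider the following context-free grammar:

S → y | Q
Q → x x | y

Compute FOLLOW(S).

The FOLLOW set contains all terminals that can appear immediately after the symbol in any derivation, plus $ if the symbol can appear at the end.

We compute FOLLOW(S) using the standard algorithm.
FOLLOW(S) starts with {$}.
FIRST(Q) = {x, y}
FIRST(S) = {x, y}
FOLLOW(Q) = {$}
FOLLOW(S) = {$}
Therefore, FOLLOW(S) = {$}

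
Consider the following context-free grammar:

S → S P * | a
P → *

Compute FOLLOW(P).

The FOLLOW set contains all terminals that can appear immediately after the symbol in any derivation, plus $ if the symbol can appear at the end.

We compute FOLLOW(P) using the standard algorithm.
FOLLOW(S) starts with {$}.
FIRST(P) = {*}
FIRST(S) = {a}
FOLLOW(P) = {*}
FOLLOW(S) = {$, *}
Therefore, FOLLOW(P) = {*}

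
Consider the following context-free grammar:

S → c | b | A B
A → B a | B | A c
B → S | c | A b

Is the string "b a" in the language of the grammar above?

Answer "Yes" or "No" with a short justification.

No - no valid derivation exists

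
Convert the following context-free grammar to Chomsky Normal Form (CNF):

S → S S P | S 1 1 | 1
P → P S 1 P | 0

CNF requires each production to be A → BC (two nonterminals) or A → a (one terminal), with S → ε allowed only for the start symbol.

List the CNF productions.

T1 → 1; S → 1; P → 0; S → S X0; X0 → S P; S → S X1; X1 → T1 T1; P → P X2; X2 → S X3; X3 → T1 P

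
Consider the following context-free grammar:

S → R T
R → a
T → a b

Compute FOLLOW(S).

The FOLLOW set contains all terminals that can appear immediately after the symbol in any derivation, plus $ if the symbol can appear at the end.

We compute FOLLOW(S) using the standard algorithm.
FOLLOW(S) starts with {$}.
FIRST(R) = {a}
FIRST(S) = {a}
FIRST(T) = {a}
FOLLOW(R) = {a}
FOLLOW(S) = {$}
FOLLOW(T) = {$}
Therefore, FOLLOW(S) = {$}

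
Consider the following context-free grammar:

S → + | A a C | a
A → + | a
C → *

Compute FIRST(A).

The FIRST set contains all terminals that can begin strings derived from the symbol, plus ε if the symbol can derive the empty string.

We compute FIRST(A) using the standard algorithm.
FIRST(A) = {+, a}
FIRST(C) = {*}
FIRST(S) = {+, a}
Therefore, FIRST(A) = {+, a}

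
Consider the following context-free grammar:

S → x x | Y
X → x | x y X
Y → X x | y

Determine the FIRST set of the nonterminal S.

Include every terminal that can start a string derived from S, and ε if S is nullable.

We compute FIRST(S) using the standard algorithm.
FIRST(S) = {x, y}
FIRST(X) = {x}
FIRST(Y) = {x, y}
Therefore, FIRST(S) = {x, y}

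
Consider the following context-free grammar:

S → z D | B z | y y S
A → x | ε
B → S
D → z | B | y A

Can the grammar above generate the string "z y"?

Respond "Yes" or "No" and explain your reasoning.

Yes - a valid derivation exists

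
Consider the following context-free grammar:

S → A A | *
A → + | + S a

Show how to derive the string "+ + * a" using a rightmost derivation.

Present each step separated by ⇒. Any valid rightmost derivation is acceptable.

S ⇒ A A ⇒ A + S a ⇒ A + * a ⇒ + + * a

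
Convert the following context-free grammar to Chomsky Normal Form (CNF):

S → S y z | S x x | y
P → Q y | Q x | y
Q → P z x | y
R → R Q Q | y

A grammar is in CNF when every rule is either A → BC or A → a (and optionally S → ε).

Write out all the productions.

TY → y; TZ → z; TX → x; S → y; P → y; Q → y; R → y; S → S X0; X0 → TY TZ; S → S X1; X1 → TX TX; P → Q TY; P → Q TX; Q → P X2; X2 → TZ TX; R → R X3; X3 → Q Q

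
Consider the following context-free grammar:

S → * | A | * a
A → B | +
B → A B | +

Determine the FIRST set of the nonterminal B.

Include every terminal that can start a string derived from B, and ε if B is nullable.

We compute FIRST(B) using the standard algorithm.
FIRST(A) = {+}
FIRST(B) = {+}
FIRST(S) = {*, +}
Therefore, FIRST(B) = {+}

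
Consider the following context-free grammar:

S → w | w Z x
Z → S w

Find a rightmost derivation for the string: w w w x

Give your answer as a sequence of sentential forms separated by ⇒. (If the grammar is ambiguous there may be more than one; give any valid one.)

S ⇒ w Z x ⇒ w S w x ⇒ w w w x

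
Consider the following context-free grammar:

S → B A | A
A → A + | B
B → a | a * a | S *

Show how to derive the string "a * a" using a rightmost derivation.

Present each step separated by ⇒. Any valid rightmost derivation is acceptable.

S ⇒ A ⇒ B ⇒ a * a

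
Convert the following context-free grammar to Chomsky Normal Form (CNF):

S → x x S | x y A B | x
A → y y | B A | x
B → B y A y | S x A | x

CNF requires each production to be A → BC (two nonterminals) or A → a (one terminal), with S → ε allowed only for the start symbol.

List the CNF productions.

TX → x; TY → y; S → x; A → x; B → x; S → TX X0; X0 → TX S; S → TX X1; X1 → TY X2; X2 → A B; A → TY TY; A → B A; B → B X3; X3 → TY X4; X4 → A TY; B → S X5; X5 → TX A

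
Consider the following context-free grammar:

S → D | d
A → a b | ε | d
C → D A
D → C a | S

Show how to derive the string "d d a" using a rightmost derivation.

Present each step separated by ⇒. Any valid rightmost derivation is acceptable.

S ⇒ D ⇒ C a ⇒ D A a ⇒ D d a ⇒ S d a ⇒ d d a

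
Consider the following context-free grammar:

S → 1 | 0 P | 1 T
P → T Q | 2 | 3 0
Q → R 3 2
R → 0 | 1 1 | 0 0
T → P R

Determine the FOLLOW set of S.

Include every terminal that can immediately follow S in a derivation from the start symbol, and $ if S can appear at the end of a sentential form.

We compute FOLLOW(S) using the standard algorithm.
FOLLOW(S) starts with {$}.
FIRST(P) = {2, 3}
FIRST(Q) = {0, 1}
FIRST(R) = {0, 1}
FIRST(S) = {0, 1}
FIRST(T) = {2, 3}
FOLLOW(P) = {$, 0, 1}
FOLLOW(Q) = {$, 0, 1}
FOLLOW(R) = {$, 0, 1, 3}
FOLLOW(S) = {$}
FOLLOW(T) = {$, 0, 1}
Therefore, FOLLOW(S) = {$}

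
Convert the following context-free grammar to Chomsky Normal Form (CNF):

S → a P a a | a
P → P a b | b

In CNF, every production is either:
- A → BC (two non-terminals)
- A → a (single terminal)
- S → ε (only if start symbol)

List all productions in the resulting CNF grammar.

TA → a; S → a; TB → b; P → b; S → TA X0; X0 → P X1; X1 → TA TA; P → P X2; X2 → TA TB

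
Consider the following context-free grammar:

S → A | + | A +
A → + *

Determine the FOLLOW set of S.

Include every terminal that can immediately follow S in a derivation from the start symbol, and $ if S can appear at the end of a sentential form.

We compute FOLLOW(S) using the standard algorithm.
FOLLOW(S) starts with {$}.
FIRST(A) = {+}
FIRST(S) = {+}
FOLLOW(A) = {$, +}
FOLLOW(S) = {$}
Therefore, FOLLOW(S) = {$}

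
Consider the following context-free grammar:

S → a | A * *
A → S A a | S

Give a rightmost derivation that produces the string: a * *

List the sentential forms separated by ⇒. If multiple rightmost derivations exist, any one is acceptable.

S ⇒ A * * ⇒ S * * ⇒ a * *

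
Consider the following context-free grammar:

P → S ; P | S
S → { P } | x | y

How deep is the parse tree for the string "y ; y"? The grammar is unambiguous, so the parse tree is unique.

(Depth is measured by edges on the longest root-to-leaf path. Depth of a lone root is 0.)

3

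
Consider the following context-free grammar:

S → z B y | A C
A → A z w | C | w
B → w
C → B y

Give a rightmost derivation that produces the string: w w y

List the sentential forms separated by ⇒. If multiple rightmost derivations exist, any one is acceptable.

S ⇒ A C ⇒ A B y ⇒ A w y ⇒ w w y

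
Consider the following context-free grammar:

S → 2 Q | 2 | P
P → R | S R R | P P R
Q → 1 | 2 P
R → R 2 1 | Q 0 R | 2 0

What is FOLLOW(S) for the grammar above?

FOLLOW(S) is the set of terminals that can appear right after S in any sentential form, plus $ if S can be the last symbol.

We compute FOLLOW(S) using the standard algorithm.
FOLLOW(S) starts with {$}.
FIRST(P) = {1, 2}
FIRST(Q) = {1, 2}
FIRST(R) = {1, 2}
FIRST(S) = {1, 2}
FOLLOW(P) = {$, 0, 1, 2}
FOLLOW(Q) = {$, 0, 1, 2}
FOLLOW(R) = {$, 0, 1, 2}
FOLLOW(S) = {$, 1, 2}
Therefore, FOLLOW(S) = {$, 1, 2}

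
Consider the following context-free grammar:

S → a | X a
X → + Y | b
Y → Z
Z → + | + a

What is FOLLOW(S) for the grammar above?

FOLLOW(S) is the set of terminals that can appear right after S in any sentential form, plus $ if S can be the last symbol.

We compute FOLLOW(S) using the standard algorithm.
FOLLOW(S) starts with {$}.
FIRST(S) = {+, a, b}
FIRST(X) = {+, b}
FIRST(Y) = {+}
FIRST(Z) = {+}
FOLLOW(S) = {$}
FOLLOW(X) = {a}
FOLLOW(Y) = {a}
FOLLOW(Z) = {a}
Therefore, FOLLOW(S) = {$}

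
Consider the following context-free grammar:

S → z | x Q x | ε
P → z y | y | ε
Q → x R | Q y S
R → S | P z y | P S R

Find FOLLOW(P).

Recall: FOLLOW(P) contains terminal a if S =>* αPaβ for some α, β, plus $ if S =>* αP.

We compute FOLLOW(P) using the standard algorithm.
FOLLOW(S) starts with {$}.
FIRST(P) = {y, z, ε}
FIRST(Q) = {x}
FIRST(R) = {x, y, z, ε}
FIRST(S) = {x, z, ε}
FOLLOW(P) = {x, y, z}
FOLLOW(Q) = {x, y}
FOLLOW(R) = {x, y}
FOLLOW(S) = {$, x, y, z}
Therefore, FOLLOW(P) = {x, y, z}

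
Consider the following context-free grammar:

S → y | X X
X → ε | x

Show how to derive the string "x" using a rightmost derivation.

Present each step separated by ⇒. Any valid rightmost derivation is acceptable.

S ⇒ X X ⇒ X ⇒ x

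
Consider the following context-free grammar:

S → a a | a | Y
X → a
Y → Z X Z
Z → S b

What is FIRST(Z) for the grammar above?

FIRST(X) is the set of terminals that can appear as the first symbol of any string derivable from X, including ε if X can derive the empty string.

We compute FIRST(Z) using the standard algorithm.
FIRST(S) = {a}
FIRST(X) = {a}
FIRST(Y) = {a}
FIRST(Z) = {a}
Therefore, FIRST(Z) = {a}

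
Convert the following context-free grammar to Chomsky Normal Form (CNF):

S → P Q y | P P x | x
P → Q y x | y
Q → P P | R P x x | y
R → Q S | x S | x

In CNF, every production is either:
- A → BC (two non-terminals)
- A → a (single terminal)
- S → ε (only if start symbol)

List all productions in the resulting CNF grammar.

TY → y; TX → x; S → x; P → y; Q → y; R → x; S → P X0; X0 → Q TY; S → P X1; X1 → P TX; P → Q X2; X2 → TY TX; Q → P P; Q → R X3; X3 → P X4; X4 → TX TX; R → Q S; R → TX S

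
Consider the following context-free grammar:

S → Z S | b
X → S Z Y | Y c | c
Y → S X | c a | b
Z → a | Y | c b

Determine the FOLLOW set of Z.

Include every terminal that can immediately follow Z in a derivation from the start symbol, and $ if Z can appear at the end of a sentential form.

We compute FOLLOW(Z) using the standard algorithm.
FOLLOW(S) starts with {$}.
FIRST(S) = {a, b, c}
FIRST(X) = {a, b, c}
FIRST(Y) = {a, b, c}
FIRST(Z) = {a, b, c}
FOLLOW(S) = {$, a, b, c}
FOLLOW(X) = {a, b, c}
FOLLOW(Y) = {a, b, c}
FOLLOW(Z) = {a, b, c}
Therefore, FOLLOW(Z) = {a, b, c}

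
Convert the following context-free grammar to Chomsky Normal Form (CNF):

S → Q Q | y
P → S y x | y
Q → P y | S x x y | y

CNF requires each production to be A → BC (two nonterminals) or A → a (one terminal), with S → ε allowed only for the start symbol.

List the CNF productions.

S → y; TY → y; TX → x; P → y; Q → y; S → Q Q; P → S X0; X0 → TY TX; Q → P TY; Q → S X1; X1 → TX X2; X2 → TX TY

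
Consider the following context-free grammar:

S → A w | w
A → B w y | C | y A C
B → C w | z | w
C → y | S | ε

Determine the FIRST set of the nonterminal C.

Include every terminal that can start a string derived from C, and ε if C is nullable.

We compute FIRST(C) using the standard algorithm.
FIRST(A) = {w, y, z, ε}
FIRST(B) = {w, y, z}
FIRST(C) = {w, y, z, ε}
FIRST(S) = {w, y, z}
Therefore, FIRST(C) = {w, y, z, ε}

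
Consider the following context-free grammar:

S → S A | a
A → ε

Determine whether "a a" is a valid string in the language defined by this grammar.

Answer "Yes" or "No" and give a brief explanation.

No - no valid derivation exists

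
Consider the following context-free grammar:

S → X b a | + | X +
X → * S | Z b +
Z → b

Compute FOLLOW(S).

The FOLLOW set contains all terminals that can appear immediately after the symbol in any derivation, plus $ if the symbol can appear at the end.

We compute FOLLOW(S) using the standard algorithm.
FOLLOW(S) starts with {$}.
FIRST(S) = {*, +, b}
FIRST(X) = {*, b}
FIRST(Z) = {b}
FOLLOW(S) = {$, +, b}
FOLLOW(X) = {+, b}
FOLLOW(Z) = {b}
Therefore, FOLLOW(S) = {$, +, b}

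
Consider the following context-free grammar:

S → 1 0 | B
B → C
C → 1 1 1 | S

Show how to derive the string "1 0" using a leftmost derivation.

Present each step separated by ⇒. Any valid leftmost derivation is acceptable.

S ⇒ B ⇒ C ⇒ S ⇒ 1 0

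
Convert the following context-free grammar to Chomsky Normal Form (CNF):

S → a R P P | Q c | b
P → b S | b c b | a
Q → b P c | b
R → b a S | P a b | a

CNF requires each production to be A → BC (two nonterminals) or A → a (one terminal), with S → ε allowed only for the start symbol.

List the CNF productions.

TA → a; TC → c; S → b; TB → b; P → a; Q → b; R → a; S → TA X0; X0 → R X1; X1 → P P; S → Q TC; P → TB S; P → TB X2; X2 → TC TB; Q → TB X3; X3 → P TC; R → TB X4; X4 → TA S; R → P X5; X5 → TA TB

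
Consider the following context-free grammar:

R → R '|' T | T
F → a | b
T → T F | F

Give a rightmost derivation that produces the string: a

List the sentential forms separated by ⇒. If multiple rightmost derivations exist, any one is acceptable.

R ⇒ T ⇒ F ⇒ a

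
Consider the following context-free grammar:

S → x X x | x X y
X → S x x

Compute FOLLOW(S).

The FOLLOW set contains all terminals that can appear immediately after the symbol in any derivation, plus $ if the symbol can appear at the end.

We compute FOLLOW(S) using the standard algorithm.
FOLLOW(S) starts with {$}.
FIRST(S) = {x}
FIRST(X) = {x}
FOLLOW(S) = {$, x}
FOLLOW(X) = {x, y}
Therefore, FOLLOW(S) = {$, x}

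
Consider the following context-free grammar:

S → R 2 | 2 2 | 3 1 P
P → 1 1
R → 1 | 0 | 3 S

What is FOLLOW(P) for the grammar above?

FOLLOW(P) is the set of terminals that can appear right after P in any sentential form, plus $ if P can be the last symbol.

We compute FOLLOW(P) using the standard algorithm.
FOLLOW(S) starts with {$}.
FIRST(P) = {1}
FIRST(R) = {0, 1, 3}
FIRST(S) = {0, 1, 2, 3}
FOLLOW(P) = {$, 2}
FOLLOW(R) = {2}
FOLLOW(S) = {$, 2}
Therefore, FOLLOW(P) = {$, 2}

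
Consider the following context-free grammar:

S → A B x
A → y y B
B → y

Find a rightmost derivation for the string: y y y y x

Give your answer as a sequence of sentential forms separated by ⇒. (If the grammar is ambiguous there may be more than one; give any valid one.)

S ⇒ A B x ⇒ A y x ⇒ y y B y x ⇒ y y y y x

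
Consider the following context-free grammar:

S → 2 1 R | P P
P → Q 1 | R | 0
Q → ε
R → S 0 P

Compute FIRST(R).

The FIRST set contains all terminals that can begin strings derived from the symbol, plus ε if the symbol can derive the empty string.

We compute FIRST(R) using the standard algorithm.
FIRST(P) = {0, 1, 2}
FIRST(Q) = {ε}
FIRST(R) = {0, 1, 2}
FIRST(S) = {0, 1, 2}
Therefore, FIRST(R) = {0, 1, 2}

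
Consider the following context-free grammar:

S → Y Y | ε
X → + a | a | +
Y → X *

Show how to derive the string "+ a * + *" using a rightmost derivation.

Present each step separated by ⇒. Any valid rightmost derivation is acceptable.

S ⇒ Y Y ⇒ Y X * ⇒ Y + * ⇒ X * + * ⇒ + a * + *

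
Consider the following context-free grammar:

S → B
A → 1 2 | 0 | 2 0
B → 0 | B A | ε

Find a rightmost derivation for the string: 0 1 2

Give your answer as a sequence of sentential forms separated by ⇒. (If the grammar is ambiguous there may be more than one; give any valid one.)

S ⇒ B ⇒ B A ⇒ B 1 2 ⇒ 0 1 2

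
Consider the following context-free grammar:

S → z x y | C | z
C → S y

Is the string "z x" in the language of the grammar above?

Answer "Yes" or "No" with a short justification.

No - no valid derivation exists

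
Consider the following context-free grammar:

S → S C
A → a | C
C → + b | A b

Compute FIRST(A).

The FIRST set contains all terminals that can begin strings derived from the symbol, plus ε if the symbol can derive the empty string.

We compute FIRST(A) using the standard algorithm.
FIRST(A) = {+, a}
FIRST(C) = {+, a}
FIRST(S) = {}
Therefore, FIRST(A) = {+, a}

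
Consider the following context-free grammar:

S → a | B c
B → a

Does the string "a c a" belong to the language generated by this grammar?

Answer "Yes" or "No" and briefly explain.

No - no valid derivation exists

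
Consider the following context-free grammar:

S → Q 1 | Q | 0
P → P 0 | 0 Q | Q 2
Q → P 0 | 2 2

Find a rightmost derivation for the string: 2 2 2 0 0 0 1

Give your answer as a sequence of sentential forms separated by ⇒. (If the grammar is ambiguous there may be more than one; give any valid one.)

S ⇒ Q 1 ⇒ P 0 1 ⇒ P 0 0 1 ⇒ P 0 0 0 1 ⇒ Q 2 0 0 0 1 ⇒ 2 2 2 0 0 0 1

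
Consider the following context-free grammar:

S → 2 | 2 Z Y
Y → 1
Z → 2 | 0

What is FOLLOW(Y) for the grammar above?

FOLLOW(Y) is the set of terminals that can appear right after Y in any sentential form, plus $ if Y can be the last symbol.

We compute FOLLOW(Y) using the standard algorithm.
FOLLOW(S) starts with {$}.
FIRST(S) = {2}
FIRST(Y) = {1}
FIRST(Z) = {0, 2}
FOLLOW(S) = {$}
FOLLOW(Y) = {$}
FOLLOW(Z) = {1}
Therefore, FOLLOW(Y) = {$}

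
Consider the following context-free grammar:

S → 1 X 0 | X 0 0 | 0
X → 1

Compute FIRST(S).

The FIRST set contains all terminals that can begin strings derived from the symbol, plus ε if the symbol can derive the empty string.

We compute FIRST(S) using the standard algorithm.
FIRST(S) = {0, 1}
FIRST(X) = {1}
Therefore, FIRST(S) = {0, 1}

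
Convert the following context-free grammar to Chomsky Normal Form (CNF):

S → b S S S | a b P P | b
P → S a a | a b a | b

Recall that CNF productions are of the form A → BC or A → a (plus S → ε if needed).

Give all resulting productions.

TB → b; TA → a; S → b; P → b; S → TB X0; X0 → S X1; X1 → S S; S → TA X2; X2 → TB X3; X3 → P P; P → S X4; X4 → TA TA; P → TA X5; X5 → TB TA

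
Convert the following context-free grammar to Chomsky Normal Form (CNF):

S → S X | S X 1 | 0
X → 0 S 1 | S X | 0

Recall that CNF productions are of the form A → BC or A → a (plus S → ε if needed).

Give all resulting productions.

T1 → 1; S → 0; T0 → 0; X → 0; S → S X; S → S X0; X0 → X T1; X → T0 X1; X1 → S T1; X → S X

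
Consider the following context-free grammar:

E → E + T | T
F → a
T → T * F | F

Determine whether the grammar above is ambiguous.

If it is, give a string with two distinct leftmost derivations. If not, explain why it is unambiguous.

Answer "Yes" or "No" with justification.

No - the grammar is unambiguous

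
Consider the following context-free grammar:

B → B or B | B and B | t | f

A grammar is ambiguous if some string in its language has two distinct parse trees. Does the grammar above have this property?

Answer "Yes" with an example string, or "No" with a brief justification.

Yes - the string 'f or f or t and t' has two distinct parse trees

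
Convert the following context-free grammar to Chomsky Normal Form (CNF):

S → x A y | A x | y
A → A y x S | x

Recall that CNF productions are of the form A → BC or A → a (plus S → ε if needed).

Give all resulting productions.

TX → x; TY → y; S → y; A → x; S → TX X0; X0 → A TY; S → A TX; A → A X1; X1 → TY X2; X2 → TX S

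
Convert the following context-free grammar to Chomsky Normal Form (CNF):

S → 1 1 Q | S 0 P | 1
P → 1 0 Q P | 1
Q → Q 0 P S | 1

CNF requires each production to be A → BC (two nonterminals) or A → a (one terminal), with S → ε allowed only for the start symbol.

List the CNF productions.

T1 → 1; T0 → 0; S → 1; P → 1; Q → 1; S → T1 X0; X0 → T1 Q; S → S X1; X1 → T0 P; P → T1 X2; X2 → T0 X3; X3 → Q P; Q → Q X4; X4 → T0 X5; X5 → P S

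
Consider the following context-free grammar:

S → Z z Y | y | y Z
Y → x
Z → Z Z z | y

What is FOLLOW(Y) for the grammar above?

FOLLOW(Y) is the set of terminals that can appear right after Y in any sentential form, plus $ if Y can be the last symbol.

We compute FOLLOW(Y) using the standard algorithm.
FOLLOW(S) starts with {$}.
FIRST(S) = {y}
FIRST(Y) = {x}
FIRST(Z) = {y}
FOLLOW(S) = {$}
FOLLOW(Y) = {$}
FOLLOW(Z) = {$, y, z}
Therefore, FOLLOW(Y) = {$}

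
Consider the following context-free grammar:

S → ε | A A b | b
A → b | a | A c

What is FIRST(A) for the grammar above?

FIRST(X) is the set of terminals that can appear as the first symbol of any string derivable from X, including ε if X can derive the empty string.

We compute FIRST(A) using the standard algorithm.
FIRST(A) = {a, b}
FIRST(S) = {a, b, ε}
Therefore, FIRST(A) = {a, b}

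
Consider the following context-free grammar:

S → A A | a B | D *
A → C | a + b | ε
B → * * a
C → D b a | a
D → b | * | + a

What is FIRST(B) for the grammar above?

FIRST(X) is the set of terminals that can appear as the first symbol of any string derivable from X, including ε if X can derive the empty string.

We compute FIRST(B) using the standard algorithm.
FIRST(A) = {*, +, a, b, ε}
FIRST(B) = {*}
FIRST(C) = {*, +, a, b}
FIRST(D) = {*, +, b}
FIRST(S) = {*, +, a, b, ε}
Therefore, FIRST(B) = {*}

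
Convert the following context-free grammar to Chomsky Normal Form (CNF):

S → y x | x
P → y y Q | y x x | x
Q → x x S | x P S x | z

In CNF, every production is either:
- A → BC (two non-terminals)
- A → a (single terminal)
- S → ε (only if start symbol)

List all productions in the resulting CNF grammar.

TY → y; TX → x; S → x; P → x; Q → z; S → TY TX; P → TY X0; X0 → TY Q; P → TY X1; X1 → TX TX; Q → TX X2; X2 → TX S; Q → TX X3; X3 → P X4; X4 → S TX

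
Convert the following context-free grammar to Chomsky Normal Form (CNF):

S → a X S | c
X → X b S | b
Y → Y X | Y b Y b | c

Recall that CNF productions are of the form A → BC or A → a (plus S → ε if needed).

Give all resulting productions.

TA → a; S → c; TB → b; X → b; Y → c; S → TA X0; X0 → X S; X → X X1; X1 → TB S; Y → Y X; Y → Y X2; X2 → TB X3; X3 → Y TB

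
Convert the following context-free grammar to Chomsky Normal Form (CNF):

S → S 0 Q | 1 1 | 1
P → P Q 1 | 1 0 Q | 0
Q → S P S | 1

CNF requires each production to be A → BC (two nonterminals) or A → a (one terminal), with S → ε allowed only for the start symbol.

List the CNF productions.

T0 → 0; T1 → 1; S → 1; P → 0; Q → 1; S → S X0; X0 → T0 Q; S → T1 T1; P → P X1; X1 → Q T1; P → T1 X2; X2 → T0 Q; Q → S X3; X3 → P S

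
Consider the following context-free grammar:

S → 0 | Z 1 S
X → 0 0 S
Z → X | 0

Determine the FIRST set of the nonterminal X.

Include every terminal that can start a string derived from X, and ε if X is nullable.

We compute FIRST(X) using the standard algorithm.
FIRST(S) = {0}
FIRST(X) = {0}
FIRST(Z) = {0}
Therefore, FIRST(X) = {0}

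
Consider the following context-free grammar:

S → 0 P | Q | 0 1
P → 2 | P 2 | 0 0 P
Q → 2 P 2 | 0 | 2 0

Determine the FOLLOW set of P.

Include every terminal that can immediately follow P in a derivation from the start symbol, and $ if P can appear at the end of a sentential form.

We compute FOLLOW(P) using the standard algorithm.
FOLLOW(S) starts with {$}.
FIRST(P) = {0, 2}
FIRST(Q) = {0, 2}
FIRST(S) = {0, 2}
FOLLOW(P) = {$, 2}
FOLLOW(Q) = {$}
FOLLOW(S) = {$}
Therefore, FOLLOW(P) = {$, 2}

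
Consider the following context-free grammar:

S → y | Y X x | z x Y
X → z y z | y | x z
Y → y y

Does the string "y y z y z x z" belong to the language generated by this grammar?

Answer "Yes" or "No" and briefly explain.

No - no valid derivation exists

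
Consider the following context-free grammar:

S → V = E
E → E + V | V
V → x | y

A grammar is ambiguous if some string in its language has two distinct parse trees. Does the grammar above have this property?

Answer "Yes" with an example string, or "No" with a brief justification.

No - the grammar is unambiguous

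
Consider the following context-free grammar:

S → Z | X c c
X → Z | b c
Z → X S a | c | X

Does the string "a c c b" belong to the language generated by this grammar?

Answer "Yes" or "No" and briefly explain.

No - no valid derivation exists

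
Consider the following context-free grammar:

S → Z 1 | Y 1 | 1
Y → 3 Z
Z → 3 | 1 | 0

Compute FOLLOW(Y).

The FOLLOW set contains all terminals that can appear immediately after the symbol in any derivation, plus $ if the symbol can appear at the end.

We compute FOLLOW(Y) using the standard algorithm.
FOLLOW(S) starts with {$}.
FIRST(S) = {0, 1, 3}
FIRST(Y) = {3}
FIRST(Z) = {0, 1, 3}
FOLLOW(S) = {$}
FOLLOW(Y) = {1}
FOLLOW(Z) = {1}
Therefore, FOLLOW(Y) = {1}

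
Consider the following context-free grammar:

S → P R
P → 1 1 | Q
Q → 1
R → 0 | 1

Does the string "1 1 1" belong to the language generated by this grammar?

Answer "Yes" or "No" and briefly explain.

Yes - a valid derivation exists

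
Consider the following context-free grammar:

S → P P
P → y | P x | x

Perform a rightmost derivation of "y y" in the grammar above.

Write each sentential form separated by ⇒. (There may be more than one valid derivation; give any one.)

S ⇒ P P ⇒ P y ⇒ y y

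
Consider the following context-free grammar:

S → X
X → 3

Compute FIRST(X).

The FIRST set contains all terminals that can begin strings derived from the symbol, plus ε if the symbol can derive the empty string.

We compute FIRST(X) using the standard algorithm.
FIRST(S) = {3}
FIRST(X) = {3}
Therefore, FIRST(X) = {3}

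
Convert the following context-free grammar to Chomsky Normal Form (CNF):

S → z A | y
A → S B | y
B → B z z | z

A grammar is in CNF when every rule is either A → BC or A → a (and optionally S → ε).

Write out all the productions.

TZ → z; S → y; A → y; B → z; S → TZ A; A → S B; B → B X0; X0 → TZ TZ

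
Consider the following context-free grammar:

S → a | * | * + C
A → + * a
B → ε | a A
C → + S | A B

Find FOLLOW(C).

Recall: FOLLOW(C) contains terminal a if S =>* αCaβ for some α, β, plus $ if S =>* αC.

We compute FOLLOW(C) using the standard algorithm.
FOLLOW(S) starts with {$}.
FIRST(A) = {+}
FIRST(B) = {a, ε}
FIRST(C) = {+}
FIRST(S) = {*, a}
FOLLOW(A) = {$, a}
FOLLOW(B) = {$}
FOLLOW(C) = {$}
FOLLOW(S) = {$}
Therefore, FOLLOW(C) = {$}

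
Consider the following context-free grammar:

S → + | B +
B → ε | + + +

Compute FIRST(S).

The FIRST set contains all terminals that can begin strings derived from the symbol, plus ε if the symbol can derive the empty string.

We compute FIRST(S) using the standard algorithm.
FIRST(B) = {+, ε}
FIRST(S) = {+}
Therefore, FIRST(S) = {+}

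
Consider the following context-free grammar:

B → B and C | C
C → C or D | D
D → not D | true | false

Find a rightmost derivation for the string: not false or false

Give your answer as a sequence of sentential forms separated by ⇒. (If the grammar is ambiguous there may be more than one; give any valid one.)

B ⇒ C ⇒ C or D ⇒ C or false ⇒ D or false ⇒ not D or false ⇒ not false or false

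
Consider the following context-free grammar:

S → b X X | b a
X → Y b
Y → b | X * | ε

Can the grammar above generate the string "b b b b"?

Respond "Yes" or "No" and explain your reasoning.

Yes - a valid derivation exists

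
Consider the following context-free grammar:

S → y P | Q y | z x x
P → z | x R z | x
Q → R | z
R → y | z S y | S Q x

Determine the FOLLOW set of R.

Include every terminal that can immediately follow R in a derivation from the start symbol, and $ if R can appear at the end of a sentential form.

We compute FOLLOW(R) using the standard algorithm.
FOLLOW(S) starts with {$}.
FIRST(P) = {x, z}
FIRST(Q) = {y, z}
FIRST(R) = {y, z}
FIRST(S) = {y, z}
FOLLOW(P) = {$, y, z}
FOLLOW(Q) = {x, y}
FOLLOW(R) = {x, y, z}
FOLLOW(S) = {$, y, z}
Therefore, FOLLOW(R) = {x, y, z}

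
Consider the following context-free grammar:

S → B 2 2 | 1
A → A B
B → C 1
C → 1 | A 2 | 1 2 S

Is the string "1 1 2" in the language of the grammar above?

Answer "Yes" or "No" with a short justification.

No - no valid derivation exists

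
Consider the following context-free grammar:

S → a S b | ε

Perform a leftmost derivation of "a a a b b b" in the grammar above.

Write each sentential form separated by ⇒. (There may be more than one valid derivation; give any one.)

S ⇒ a S b ⇒ a a S b b ⇒ a a a S b b b ⇒ a a a b b b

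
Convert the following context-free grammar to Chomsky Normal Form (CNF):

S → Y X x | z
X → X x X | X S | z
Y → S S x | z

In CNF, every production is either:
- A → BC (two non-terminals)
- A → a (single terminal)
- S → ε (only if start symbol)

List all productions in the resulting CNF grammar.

TX → x; S → z; X → z; Y → z; S → Y X0; X0 → X TX; X → X X1; X1 → TX X; X → X S; Y → S X2; X2 → S TX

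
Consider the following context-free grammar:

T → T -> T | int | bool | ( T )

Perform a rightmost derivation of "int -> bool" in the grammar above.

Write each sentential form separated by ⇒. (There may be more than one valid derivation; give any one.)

T ⇒ T -> T ⇒ T -> bool ⇒ int -> bool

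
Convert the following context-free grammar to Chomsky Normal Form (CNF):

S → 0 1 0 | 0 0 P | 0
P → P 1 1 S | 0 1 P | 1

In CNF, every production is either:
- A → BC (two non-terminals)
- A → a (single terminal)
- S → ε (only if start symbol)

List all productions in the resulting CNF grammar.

T0 → 0; T1 → 1; S → 0; P → 1; S → T0 X0; X0 → T1 T0; S → T0 X1; X1 → T0 P; P → P X2; X2 → T1 X3; X3 → T1 S; P → T0 X4; X4 → T1 P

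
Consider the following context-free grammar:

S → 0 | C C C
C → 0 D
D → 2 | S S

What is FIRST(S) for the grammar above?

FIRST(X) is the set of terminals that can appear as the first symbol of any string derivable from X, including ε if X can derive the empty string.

We compute FIRST(S) using the standard algorithm.
FIRST(C) = {0}
FIRST(D) = {0, 2}
FIRST(S) = {0}
Therefore, FIRST(S) = {0}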